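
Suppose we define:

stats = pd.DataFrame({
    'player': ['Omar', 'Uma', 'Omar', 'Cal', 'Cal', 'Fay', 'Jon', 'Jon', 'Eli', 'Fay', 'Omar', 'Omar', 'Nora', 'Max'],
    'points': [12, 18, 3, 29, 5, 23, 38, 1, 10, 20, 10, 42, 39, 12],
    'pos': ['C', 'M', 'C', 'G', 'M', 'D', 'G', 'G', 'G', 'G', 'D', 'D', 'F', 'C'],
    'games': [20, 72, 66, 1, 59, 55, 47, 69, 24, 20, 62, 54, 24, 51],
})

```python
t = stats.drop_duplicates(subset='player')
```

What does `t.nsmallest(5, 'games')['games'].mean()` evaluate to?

drop duplicate player (keep=first):
   player  points pos  games
0    Omar      12   C     20
1     Uma      18   M     72
3     Cal      29   G      1
5     Fay      23   D     55
6     Jon      38   G     47
8     Eli      10   G     24
12   Nora      39   F     24
13    Max      12   C     51
take 5 rows with smallest games:
   player  points pos  games
3     Cal      29   G      1
0    Omar      12   C     20
8     Eli      10   G     24
12   Nora      39   F     24
6     Jon      38   G     47
Reading off the mean of column 'games', we get 23.2.

23.2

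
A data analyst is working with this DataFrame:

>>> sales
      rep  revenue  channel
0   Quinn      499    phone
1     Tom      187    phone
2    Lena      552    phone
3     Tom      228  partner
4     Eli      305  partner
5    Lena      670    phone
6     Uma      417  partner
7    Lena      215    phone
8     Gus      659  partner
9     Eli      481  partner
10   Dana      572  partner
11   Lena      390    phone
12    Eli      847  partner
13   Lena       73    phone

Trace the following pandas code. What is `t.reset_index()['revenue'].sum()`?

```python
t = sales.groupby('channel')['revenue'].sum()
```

6095

group by channel, sum of revenue:
channel
partner    3509
phone      2586
Name: revenue, dtype: int64
reset_index():
   channel  revenue
0  partner     3509
1    phone     2586
Hence 6095.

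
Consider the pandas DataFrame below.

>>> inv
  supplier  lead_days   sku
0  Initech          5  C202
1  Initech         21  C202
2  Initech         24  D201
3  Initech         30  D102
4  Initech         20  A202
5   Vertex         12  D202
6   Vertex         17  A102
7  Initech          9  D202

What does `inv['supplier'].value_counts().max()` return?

value_counts of supplier:
supplier
Initech    6
Vertex     2
Name: count, dtype: int64
Reading off the max of the resulting series, we get 6.

6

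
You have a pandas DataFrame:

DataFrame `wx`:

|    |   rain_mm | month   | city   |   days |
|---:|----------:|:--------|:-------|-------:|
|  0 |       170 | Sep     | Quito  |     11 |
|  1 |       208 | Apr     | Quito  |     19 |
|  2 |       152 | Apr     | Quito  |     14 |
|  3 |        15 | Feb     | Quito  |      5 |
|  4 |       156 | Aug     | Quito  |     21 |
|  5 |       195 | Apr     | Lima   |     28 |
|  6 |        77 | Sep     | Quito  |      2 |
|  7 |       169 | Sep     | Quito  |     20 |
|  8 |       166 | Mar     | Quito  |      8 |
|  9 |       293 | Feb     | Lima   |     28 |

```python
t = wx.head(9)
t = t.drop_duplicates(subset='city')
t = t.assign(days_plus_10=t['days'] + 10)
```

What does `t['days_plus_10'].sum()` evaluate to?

59

take first 9 rows:
   rain_mm month   city  days
0      170   Sep  Quito    11
1      208   Apr  Quito    19
2      152   Apr  Quito    14
3       15   Feb  Quito     5
4      156   Aug  Quito    21
5      195   Apr   Lima    28
6       77   Sep  Quito     2
7      169   Sep  Quito    20
8      166   Mar  Quito     8
drop duplicate city (keep=first):
   rain_mm month   city  days
0      170   Sep  Quito    11
5      195   Apr   Lima    28
add column days_plus_10 = t['days'] + 10:
   rain_mm month   city  days  days_plus_10
0      170   Sep  Quito    11            21
5      195   Apr   Lima    28            38
The sum of column 'days_plus_10' is 59.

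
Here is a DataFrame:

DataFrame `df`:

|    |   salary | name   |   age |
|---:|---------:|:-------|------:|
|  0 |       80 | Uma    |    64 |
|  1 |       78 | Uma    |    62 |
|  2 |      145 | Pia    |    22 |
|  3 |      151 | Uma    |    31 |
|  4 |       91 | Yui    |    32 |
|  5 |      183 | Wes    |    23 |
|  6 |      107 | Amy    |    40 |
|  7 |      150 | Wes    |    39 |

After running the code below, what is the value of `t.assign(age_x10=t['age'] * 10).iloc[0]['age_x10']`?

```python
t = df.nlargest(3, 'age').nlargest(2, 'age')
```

640

take 3 rows with largest age:
   salary name  age
0      80  Uma   64
1      78  Uma   62
6     107  Amy   40
take 2 rows with largest age:
   salary name  age
0      80  Uma   64
1      78  Uma   62
add column age_x10 = t['age'] * 10:
   salary name  age  age_x10
0      80  Uma   64      640
1      78  Uma   62      620
value at position 0, column 'age_x10' → 640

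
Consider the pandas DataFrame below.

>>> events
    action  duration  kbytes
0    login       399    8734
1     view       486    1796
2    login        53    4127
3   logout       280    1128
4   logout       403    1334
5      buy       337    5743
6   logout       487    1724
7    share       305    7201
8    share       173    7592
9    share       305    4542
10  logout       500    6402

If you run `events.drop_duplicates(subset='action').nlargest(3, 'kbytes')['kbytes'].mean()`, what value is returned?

7226.0

drop duplicate action (keep=first):
   action  duration  kbytes
0   login       399    8734
1    view       486    1796
3  logout       280    1128
5     buy       337    5743
7   share       305    7201
take 3 rows with largest kbytes:
  action  duration  kbytes
0  login       399    8734
7  share       305    7201
5    buy       337    5743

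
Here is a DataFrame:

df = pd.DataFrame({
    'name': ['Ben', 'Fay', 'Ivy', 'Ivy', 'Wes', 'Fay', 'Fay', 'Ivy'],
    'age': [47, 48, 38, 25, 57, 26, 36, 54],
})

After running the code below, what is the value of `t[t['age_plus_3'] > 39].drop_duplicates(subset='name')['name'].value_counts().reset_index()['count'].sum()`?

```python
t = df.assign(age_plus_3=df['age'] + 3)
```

4

add column age_plus_3 = df['age'] + 3:
  name  age  age_plus_3
0  Ben   47          50
1  Fay   48          51
2  Ivy   38          41
3  Ivy   25          28
4  Wes   57          60
5  Fay   26          29
6  Fay   36          39
7  Ivy   54          57
filter rows where age_plus_3 > 39:
  name  age  age_plus_3
0  Ben   47          50
1  Fay   48          51
2  Ivy   38          41
4  Wes   57          60
7  Ivy   54          57
drop duplicate name (keep=first):
  name  age  age_plus_3
0  Ben   47          50
1  Fay   48          51
2  Ivy   38          41
4  Wes   57          60
value_counts of name:
name
Ben    1
Fay    1
Ivy    1
Wes    1
Name: count, dtype: int64
reset_index():
  name  count
0  Ben      1
1  Fay      1
2  Ivy      1
3  Wes      1
So sum() = 4.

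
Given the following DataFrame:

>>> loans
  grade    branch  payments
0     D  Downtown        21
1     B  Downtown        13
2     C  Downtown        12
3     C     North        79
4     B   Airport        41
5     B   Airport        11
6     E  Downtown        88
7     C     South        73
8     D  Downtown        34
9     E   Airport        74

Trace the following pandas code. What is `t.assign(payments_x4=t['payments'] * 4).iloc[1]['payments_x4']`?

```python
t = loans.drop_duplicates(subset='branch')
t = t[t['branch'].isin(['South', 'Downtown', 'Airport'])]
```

drop duplicate branch (keep=first):
  grade    branch  payments
0     D  Downtown        21
3     C     North        79
4     B   Airport        41
7     C     South        73
filter rows where branch in ['South', 'Downtown', 'Airport']:
  grade    branch  payments
0     D  Downtown        21
4     B   Airport        41
7     C     South        73
add column payments_x4 = t['payments'] * 4:
  grade    branch  payments  payments_x4
0     D  Downtown        21           84
4     B   Airport        41          164
7     C     South        73          292
Then the value at position 1, column 'payments_x4': 164

164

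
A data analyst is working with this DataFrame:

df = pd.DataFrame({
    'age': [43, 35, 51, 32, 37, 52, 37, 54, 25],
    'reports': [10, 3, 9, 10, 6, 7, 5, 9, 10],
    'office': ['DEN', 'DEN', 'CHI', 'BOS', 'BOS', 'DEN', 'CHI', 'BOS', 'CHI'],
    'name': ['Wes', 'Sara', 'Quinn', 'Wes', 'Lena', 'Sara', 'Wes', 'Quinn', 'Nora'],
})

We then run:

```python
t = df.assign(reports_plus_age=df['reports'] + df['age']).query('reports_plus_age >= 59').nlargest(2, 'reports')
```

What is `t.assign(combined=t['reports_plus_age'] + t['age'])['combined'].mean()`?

114.0

add column reports_plus_age = df['reports'] + df['age']:
   age  reports office   name  reports_plus_age
0   43       10    DEN    Wes                53
1   35        3    DEN   Sara                38
2   51        9    CHI  Quinn                60
3   32       10    BOS    Wes                42
4   37        6    BOS   Lena                43
5   52        7    DEN   Sara                59
6   37        5    CHI    Wes                42
7   54        9    BOS  Quinn                63
8   25       10    CHI   Nora                35
filter rows where reports_plus_age >= 59:
   age  reports office   name  reports_plus_age
2   51        9    CHI  Quinn                60
5   52        7    DEN   Sara                59
7   54        9    BOS  Quinn                63
take 2 rows with largest reports:
   age  reports office   name  reports_plus_age
2   51        9    CHI  Quinn                60
7   54        9    BOS  Quinn                63
add column combined = t['reports_plus_age'] + t['age']:
   age  reports office   name  reports_plus_age  combined
2   51        9    CHI  Quinn                60       111
7   54        9    BOS  Quinn                63       117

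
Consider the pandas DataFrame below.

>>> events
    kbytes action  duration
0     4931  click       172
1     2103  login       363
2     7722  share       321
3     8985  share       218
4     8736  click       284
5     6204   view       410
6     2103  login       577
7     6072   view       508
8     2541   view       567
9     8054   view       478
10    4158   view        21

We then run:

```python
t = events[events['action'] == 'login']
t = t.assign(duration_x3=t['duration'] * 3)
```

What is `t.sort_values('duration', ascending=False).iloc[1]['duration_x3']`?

filter rows where action == 'login':
   kbytes action  duration
1    2103  login       363
6    2103  login       577
add column duration_x3 = t['duration'] * 3:
   kbytes action  duration  duration_x3
1    2103  login       363         1089
6    2103  login       577         1731
sort by duration descending:
   kbytes action  duration  duration_x3
6    2103  login       577         1731
1    2103  login       363         1089
The value at position 1, column 'duration_x3' is 1089.

1089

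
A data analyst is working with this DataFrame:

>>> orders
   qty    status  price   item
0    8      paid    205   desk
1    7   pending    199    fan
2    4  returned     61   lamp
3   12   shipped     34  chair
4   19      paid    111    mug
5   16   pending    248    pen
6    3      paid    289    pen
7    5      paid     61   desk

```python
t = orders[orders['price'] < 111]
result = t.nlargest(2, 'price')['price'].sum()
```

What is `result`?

filter rows where price < 111:
   qty    status  price   item
2    4  returned     61   lamp
3   12   shipped     34  chair
7    5      paid     61   desk
take 2 rows with largest price:
   qty    status  price  item
2    4  returned     61  lamp
7    5      paid     61  desk
Hence 122.

122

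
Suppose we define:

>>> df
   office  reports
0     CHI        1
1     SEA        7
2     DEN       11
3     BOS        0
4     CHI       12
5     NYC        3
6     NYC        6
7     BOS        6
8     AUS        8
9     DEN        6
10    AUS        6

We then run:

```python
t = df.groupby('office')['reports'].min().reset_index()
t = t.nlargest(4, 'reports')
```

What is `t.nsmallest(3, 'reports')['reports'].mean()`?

5.0

group by office, min of reports:
office
AUS    6
BOS    0
CHI    1
DEN    6
NYC    3
SEA    7
Name: reports, dtype: int64
reset_index():
  office  reports
0    AUS        6
1    BOS        0
2    CHI        1
3    DEN        6
4    NYC        3
5    SEA        7
take 4 rows with largest reports:
  office  reports
5    SEA        7
0    AUS        6
3    DEN        6
4    NYC        3
take 3 rows with smallest reports:
  office  reports
4    NYC        3
0    AUS        6
3    DEN        6
The mean of column 'reports' is 5.0.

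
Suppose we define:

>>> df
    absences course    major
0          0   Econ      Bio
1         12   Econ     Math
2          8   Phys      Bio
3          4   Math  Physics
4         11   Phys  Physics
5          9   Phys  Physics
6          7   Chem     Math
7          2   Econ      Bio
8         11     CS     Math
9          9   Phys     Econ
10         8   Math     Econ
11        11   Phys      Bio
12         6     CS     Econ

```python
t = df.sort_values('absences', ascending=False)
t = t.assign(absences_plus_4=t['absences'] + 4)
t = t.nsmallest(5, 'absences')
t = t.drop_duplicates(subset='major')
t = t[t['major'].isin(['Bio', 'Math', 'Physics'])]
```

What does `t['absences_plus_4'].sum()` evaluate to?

sort by absences descending:
    absences course    major
1         12   Econ     Math
4         11   Phys  Physics
8         11     CS     Math
11        11   Phys      Bio
5          9   Phys  Physics
9          9   Phys     Econ
2          8   Phys      Bio
10         8   Math     Econ
6          7   Chem     Math
12         6     CS     Econ
3          4   Math  Physics
7          2   Econ      Bio
0          0   Econ      Bio
add column absences_plus_4 = t['absences'] + 4:
    absences course    major  absences_plus_4
1         12   Econ     Math               16
4         11   Phys  Physics               15
8         11     CS     Math               15
11        11   Phys      Bio               15
5          9   Phys  Physics               13
9          9   Phys     Econ               13
2          8   Phys      Bio               12
10         8   Math     Econ               12
6          7   Chem     Math               11
12         6     CS     Econ               10
3          4   Math  Physics                8
7          2   Econ      Bio                6
0          0   Econ      Bio                4
take 5 rows with smallest absences:
    absences course    major  absences_plus_4
0          0   Econ      Bio                4
7          2   Econ      Bio                6
3          4   Math  Physics                8
12         6     CS     Econ               10
6          7   Chem     Math               11
drop duplicate major (keep=first):
    absences course    major  absences_plus_4
0          0   Econ      Bio                4
3          4   Math  Physics                8
12         6     CS     Econ               10
6          7   Chem     Math               11
filter rows where major in ['Bio', 'Math', 'Physics']:
   absences course    major  absences_plus_4
0         0   Econ      Bio                4
3         4   Math  Physics                8
6         7   Chem     Math               11
The sum of column 'absences_plus_4' is 23.

23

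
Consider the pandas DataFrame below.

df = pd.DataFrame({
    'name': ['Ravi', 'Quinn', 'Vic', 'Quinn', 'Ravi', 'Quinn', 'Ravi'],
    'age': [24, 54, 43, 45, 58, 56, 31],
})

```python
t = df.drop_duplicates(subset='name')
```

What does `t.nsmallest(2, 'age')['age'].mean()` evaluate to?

33.5

drop duplicate name (keep=first):
    name  age
0   Ravi   24
1  Quinn   54
2    Vic   43
take 2 rows with smallest age:
   name  age
0  Ravi   24
2   Vic   43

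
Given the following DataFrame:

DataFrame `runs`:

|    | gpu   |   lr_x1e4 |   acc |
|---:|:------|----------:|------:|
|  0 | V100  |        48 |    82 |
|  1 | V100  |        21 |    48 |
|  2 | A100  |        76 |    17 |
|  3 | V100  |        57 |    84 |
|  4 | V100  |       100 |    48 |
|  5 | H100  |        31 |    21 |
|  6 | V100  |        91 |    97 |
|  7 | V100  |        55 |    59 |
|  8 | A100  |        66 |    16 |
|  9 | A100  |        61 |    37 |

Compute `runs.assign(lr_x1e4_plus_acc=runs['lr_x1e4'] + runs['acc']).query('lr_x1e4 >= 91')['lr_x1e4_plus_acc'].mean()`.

168.0

add column lr_x1e4_plus_acc = runs['lr_x1e4'] + runs['acc']:
    gpu  lr_x1e4  acc  lr_x1e4_plus_acc
0  V100       48   82               130
1  V100       21   48                69
2  A100       76   17                93
3  V100       57   84               141
4  V100      100   48               148
5  H100       31   21                52
6  V100       91   97               188
7  V100       55   59               114
8  A100       66   16                82
9  A100       61   37                98
filter rows where lr_x1e4 >= 91:
    gpu  lr_x1e4  acc  lr_x1e4_plus_acc
4  V100      100   48               148
6  V100       91   97               188
Finally, mean of column 'lr_x1e4_plus_acc' = 168.0.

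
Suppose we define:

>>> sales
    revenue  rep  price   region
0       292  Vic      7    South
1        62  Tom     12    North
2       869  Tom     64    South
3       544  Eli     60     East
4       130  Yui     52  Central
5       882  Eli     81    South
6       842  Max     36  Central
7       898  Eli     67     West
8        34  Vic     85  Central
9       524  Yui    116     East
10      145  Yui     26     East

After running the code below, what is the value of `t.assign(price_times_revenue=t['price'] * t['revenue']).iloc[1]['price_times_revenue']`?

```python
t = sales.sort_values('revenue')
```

744

sort by revenue:
    revenue  rep  price   region
8        34  Vic     85  Central
1        62  Tom     12    North
4       130  Yui     52  Central
10      145  Yui     26     East
0       292  Vic      7    South
9       524  Yui    116     East
3       544  Eli     60     East
6       842  Max     36  Central
2       869  Tom     64    South
5       882  Eli     81    South
7       898  Eli     67     West
add column price_times_revenue = t['price'] * t['revenue']:
    revenue  rep  price   region  price_times_revenue
8        34  Vic     85  Central                 2890
1        62  Tom     12    North                  744
4       130  Yui     52  Central                 6760
10      145  Yui     26     East                 3770
0       292  Vic      7    South                 2044
9       524  Yui    116     East                60784
3       544  Eli     60     East                32640
6       842  Max     36  Central                30312
2       869  Tom     64    South                55616
5       882  Eli     81    South                71442
7       898  Eli     67     West                60166
value at position 1, column 'price_times_revenue' → 744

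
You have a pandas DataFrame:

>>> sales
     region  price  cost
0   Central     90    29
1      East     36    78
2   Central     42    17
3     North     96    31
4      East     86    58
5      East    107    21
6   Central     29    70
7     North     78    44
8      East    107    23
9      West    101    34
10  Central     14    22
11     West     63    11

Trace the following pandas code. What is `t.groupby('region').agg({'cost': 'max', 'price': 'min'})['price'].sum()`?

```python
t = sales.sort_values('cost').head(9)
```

sort by cost:
     region  price  cost
11     West     63    11
2   Central     42    17
5      East    107    21
10  Central     14    22
8      East    107    23
0   Central     90    29
3     North     96    31
9      West    101    34
7     North     78    44
4      East     86    58
6   Central     29    70
1      East     36    78
take first 9 rows:
     region  price  cost
11     West     63    11
2   Central     42    17
5      East    107    21
10  Central     14    22
8      East    107    23
0   Central     90    29
3     North     96    31
9      West    101    34
7     North     78    44
group by region: max(cost), min(price):
         cost  price
region              
Central    29     14
East       23    107
North      44     78
West       34     63

262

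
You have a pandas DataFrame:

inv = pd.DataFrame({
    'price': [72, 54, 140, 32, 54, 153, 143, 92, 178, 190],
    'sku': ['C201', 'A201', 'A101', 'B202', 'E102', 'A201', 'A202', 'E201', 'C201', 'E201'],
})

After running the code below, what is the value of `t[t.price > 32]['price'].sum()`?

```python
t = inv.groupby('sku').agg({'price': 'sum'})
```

group by sku, sum of price:
      price
sku        
A101    140
A201    207
A202    143
B202     32
C201    250
E102     54
E201    282
filter rows where price > 32:
      price
sku        
A101    140
A201    207
A202    143
C201    250
E102     54
E201    282
So sum() = 1076.

1076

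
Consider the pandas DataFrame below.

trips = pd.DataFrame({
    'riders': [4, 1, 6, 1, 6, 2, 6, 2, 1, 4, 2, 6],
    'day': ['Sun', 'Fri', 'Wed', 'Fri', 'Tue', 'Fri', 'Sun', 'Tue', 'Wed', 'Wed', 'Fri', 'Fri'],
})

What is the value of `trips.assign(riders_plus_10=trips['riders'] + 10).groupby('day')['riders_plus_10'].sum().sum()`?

161

add column riders_plus_10 = trips['riders'] + 10:
    riders  day  riders_plus_10
0        4  Sun              14
1        1  Fri              11
2        6  Wed              16
3        1  Fri              11
4        6  Tue              16
5        2  Fri              12
6        6  Sun              16
7        2  Tue              12
8        1  Wed              11
9        4  Wed              14
10       2  Fri              12
11       6  Fri              16
group by day, sum of riders_plus_10:
day
Fri    62
Sun    30
Tue    28
Wed    41
Name: riders_plus_10, dtype: int64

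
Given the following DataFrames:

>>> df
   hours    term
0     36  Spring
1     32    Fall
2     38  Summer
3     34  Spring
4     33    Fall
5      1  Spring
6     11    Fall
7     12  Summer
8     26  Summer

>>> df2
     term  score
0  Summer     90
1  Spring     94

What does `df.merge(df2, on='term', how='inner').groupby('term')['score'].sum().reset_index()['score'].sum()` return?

552

merge on 'term' (how='inner') → 6 rows:
   hours    term  score
0     36  Spring     94
1     38  Summer     90
2     34  Spring     94
3      1  Spring     94
4     12  Summer     90
5     26  Summer     90
group by term, sum of score:
term
Spring    282
Summer    270
Name: score, dtype: int64
reset_index():
     term  score
0  Spring    282
1  Summer    270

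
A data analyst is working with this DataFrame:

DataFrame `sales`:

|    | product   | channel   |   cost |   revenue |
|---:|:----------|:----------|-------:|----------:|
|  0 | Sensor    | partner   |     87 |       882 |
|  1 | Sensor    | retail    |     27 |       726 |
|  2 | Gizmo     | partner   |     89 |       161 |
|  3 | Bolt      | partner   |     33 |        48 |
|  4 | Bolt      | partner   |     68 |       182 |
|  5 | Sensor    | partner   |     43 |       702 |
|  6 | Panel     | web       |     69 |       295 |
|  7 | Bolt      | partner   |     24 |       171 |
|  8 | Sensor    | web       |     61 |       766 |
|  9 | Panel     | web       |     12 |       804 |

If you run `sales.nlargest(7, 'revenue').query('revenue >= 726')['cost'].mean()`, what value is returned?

46.75

take 7 rows with largest revenue:
  product  channel  cost  revenue
0  Sensor  partner    87      882
9   Panel      web    12      804
8  Sensor      web    61      766
1  Sensor   retail    27      726
5  Sensor  partner    43      702
6   Panel      web    69      295
4    Bolt  partner    68      182
filter rows where revenue >= 726:
  product  channel  cost  revenue
0  Sensor  partner    87      882
9   Panel      web    12      804
8  Sensor      web    61      766
1  Sensor   retail    27      726
Hence 46.75.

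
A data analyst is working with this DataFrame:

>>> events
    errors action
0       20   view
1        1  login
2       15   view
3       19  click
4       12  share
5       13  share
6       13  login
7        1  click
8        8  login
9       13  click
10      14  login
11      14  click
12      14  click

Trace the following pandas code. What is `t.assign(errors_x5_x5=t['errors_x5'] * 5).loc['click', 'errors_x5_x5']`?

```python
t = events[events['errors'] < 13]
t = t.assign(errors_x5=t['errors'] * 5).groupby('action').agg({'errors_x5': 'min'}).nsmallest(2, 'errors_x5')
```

filter rows where errors < 13:
   errors action
1       1  login
4      12  share
7       1  click
8       8  login
add column errors_x5 = t['errors'] * 5:
   errors action  errors_x5
1       1  login          5
4      12  share         60
7       1  click          5
8       8  login         40
group by action, min of errors_x5:
        errors_x5
action           
click           5
login           5
share          60
take 2 rows with smallest errors_x5:
        errors_x5
action           
click           5
login           5
add column errors_x5_x5 = t['errors_x5'] * 5:
        errors_x5  errors_x5_x5
action                         
click           5            25
login           5            25

25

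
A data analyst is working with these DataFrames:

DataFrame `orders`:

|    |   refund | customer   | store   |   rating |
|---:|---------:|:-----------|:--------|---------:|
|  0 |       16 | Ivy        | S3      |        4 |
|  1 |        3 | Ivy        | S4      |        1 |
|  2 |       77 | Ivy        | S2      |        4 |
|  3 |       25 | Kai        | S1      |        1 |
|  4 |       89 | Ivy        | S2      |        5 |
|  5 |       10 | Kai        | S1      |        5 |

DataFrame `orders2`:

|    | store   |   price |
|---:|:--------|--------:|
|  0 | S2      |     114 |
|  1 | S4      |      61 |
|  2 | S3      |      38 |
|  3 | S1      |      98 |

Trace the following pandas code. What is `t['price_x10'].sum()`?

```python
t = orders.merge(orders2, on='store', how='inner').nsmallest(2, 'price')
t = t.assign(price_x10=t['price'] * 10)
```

merge on 'store' (how='inner') → 6 rows:
   refund customer store  rating  price
0      16      Ivy    S3       4     38
1       3      Ivy    S4       1     61
2      77      Ivy    S2       4    114
3      25      Kai    S1       1     98
4      89      Ivy    S2       5    114
5      10      Kai    S1       5     98
take 2 rows with smallest price:
   refund customer store  rating  price
0      16      Ivy    S3       4     38
1       3      Ivy    S4       1     61
add column price_x10 = t['price'] * 10:
   refund customer store  rating  price  price_x10
0      16      Ivy    S3       4     38        380
1       3      Ivy    S4       1     61        610
Hence 990.

990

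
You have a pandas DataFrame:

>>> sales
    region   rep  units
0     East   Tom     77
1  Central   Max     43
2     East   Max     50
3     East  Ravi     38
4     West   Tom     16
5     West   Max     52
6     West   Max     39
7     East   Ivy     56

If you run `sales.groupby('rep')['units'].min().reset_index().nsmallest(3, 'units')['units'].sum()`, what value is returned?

group by rep, min of units:
rep
Ivy     56
Max     39
Ravi    38
Tom     16
Name: units, dtype: int64
reset_index():
    rep  units
0   Ivy     56
1   Max     39
2  Ravi     38
3   Tom     16
take 3 rows with smallest units:
    rep  units
3   Tom     16
2  Ravi     38
1   Max     39
Taking the sum of column 'units' gives 93.

93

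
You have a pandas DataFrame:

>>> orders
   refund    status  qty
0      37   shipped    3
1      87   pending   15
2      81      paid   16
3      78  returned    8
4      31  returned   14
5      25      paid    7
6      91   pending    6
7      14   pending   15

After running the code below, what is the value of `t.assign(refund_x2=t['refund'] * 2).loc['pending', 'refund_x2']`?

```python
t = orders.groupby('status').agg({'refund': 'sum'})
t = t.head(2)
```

group by status, sum of refund:
          refund
status          
paid         106
pending      192
returned     109
shipped       37
take first 2 rows:
         refund
status         
paid        106
pending     192
add column refund_x2 = t['refund'] * 2:
         refund  refund_x2
status                    
paid        106        212
pending     192        384
The value at row 'pending', column 'refund_x2' is 384.

384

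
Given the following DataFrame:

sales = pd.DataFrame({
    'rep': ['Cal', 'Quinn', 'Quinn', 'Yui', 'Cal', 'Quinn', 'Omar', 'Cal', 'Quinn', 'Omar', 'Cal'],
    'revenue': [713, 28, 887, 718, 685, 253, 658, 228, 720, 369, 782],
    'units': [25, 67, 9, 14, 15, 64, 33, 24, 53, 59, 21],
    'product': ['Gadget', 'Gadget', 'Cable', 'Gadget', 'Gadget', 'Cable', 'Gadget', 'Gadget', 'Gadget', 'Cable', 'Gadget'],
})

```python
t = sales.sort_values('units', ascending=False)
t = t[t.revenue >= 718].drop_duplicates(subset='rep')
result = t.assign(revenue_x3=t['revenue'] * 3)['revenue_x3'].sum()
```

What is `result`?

sort by units descending:
      rep  revenue  units product
1   Quinn       28     67  Gadget
5   Quinn      253     64   Cable
9    Omar      369     59   Cable
8   Quinn      720     53  Gadget
6    Omar      658     33  Gadget
0     Cal      713     25  Gadget
7     Cal      228     24  Gadget
10    Cal      782     21  Gadget
4     Cal      685     15  Gadget
3     Yui      718     14  Gadget
2   Quinn      887      9   Cable
filter rows where revenue >= 718:
      rep  revenue  units product
8   Quinn      720     53  Gadget
10    Cal      782     21  Gadget
3     Yui      718     14  Gadget
2   Quinn      887      9   Cable
drop duplicate rep (keep=first):
      rep  revenue  units product
8   Quinn      720     53  Gadget
10    Cal      782     21  Gadget
3     Yui      718     14  Gadget
add column revenue_x3 = t['revenue'] * 3:
      rep  revenue  units product  revenue_x3
8   Quinn      720     53  Gadget        2160
10    Cal      782     21  Gadget        2346
3     Yui      718     14  Gadget        2154

6660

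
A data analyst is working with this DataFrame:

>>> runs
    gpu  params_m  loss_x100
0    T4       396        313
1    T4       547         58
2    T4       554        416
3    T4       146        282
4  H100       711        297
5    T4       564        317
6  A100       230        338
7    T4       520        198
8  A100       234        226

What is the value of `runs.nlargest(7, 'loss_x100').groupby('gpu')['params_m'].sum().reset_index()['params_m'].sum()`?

take 7 rows with largest loss_x100:
    gpu  params_m  loss_x100
2    T4       554        416
6  A100       230        338
5    T4       564        317
0    T4       396        313
4  H100       711        297
3    T4       146        282
8  A100       234        226
group by gpu, sum of params_m:
gpu
A100     464
H100     711
T4      1660
Name: params_m, dtype: int64
reset_index():
    gpu  params_m
0  A100       464
1  H100       711
2    T4      1660

2835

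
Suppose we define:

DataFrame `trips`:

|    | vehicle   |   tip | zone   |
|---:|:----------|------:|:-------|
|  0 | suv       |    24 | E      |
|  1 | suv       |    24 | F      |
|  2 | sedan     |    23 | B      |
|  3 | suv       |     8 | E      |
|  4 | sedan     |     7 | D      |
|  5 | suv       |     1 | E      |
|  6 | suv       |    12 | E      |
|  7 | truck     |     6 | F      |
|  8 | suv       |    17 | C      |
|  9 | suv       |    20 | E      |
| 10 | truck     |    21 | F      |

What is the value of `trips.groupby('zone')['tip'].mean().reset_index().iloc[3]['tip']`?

group by zone, mean of tip:
zone
B    23.0
C    17.0
D     7.0
E    13.0
F    17.0
Name: tip, dtype: float64
reset_index():
  zone   tip
0    B  23.0
1    C  17.0
2    D   7.0
3    E  13.0
4    F  17.0

13.0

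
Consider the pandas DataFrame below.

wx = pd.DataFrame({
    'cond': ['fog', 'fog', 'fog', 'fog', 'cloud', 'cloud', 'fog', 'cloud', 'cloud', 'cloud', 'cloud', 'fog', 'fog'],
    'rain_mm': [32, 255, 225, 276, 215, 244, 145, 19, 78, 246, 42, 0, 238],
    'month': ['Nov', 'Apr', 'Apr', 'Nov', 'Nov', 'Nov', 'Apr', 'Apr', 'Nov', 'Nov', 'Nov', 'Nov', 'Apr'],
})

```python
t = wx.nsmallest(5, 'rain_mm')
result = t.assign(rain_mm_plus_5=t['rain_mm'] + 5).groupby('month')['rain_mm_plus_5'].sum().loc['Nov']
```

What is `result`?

172

take 5 rows with smallest rain_mm:
     cond  rain_mm month
11    fog        0   Nov
7   cloud       19   Apr
0     fog       32   Nov
10  cloud       42   Nov
8   cloud       78   Nov
add column rain_mm_plus_5 = t['rain_mm'] + 5:
     cond  rain_mm month  rain_mm_plus_5
11    fog        0   Nov               5
7   cloud       19   Apr              24
0     fog       32   Nov              37
10  cloud       42   Nov              47
8   cloud       78   Nov              83
group by month, sum of rain_mm_plus_5:
month
Apr     24
Nov    172
Name: rain_mm_plus_5, dtype: int64
So loc['Nov'] = 172.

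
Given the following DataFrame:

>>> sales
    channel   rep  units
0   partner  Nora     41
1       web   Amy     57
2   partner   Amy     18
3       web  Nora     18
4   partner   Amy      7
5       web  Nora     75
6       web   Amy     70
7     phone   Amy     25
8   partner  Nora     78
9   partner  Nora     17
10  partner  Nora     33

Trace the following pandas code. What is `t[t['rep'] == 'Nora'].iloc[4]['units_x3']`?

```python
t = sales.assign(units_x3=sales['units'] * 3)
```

51

add column units_x3 = sales['units'] * 3:
    channel   rep  units  units_x3
0   partner  Nora     41       123
1       web   Amy     57       171
2   partner   Amy     18        54
3       web  Nora     18        54
4   partner   Amy      7        21
5       web  Nora     75       225
6       web   Amy     70       210
7     phone   Amy     25        75
8   partner  Nora     78       234
9   partner  Nora     17        51
10  partner  Nora     33        99
filter rows where rep == 'Nora':
    channel   rep  units  units_x3
0   partner  Nora     41       123
3       web  Nora     18        54
5       web  Nora     75       225
8   partner  Nora     78       234
9   partner  Nora     17        51
10  partner  Nora     33        99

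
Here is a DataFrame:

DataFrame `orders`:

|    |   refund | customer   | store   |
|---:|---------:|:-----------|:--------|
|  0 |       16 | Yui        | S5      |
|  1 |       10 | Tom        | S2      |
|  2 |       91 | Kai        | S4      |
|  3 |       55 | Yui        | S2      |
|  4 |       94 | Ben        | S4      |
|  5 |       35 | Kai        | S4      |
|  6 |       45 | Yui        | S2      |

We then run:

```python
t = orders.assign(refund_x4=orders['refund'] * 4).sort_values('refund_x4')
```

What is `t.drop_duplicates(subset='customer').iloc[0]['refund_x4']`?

add column refund_x4 = orders['refund'] * 4:
   refund customer store  refund_x4
0      16      Yui    S5         64
1      10      Tom    S2         40
2      91      Kai    S4        364
3      55      Yui    S2        220
4      94      Ben    S4        376
5      35      Kai    S4        140
6      45      Yui    S2        180
sort by refund_x4:
   refund customer store  refund_x4
1      10      Tom    S2         40
0      16      Yui    S5         64
5      35      Kai    S4        140
6      45      Yui    S2        180
3      55      Yui    S2        220
2      91      Kai    S4        364
4      94      Ben    S4        376
drop duplicate customer (keep=first):
   refund customer store  refund_x4
1      10      Tom    S2         40
0      16      Yui    S5         64
5      35      Kai    S4        140
4      94      Ben    S4        376
Then the value at position 0, column 'refund_x4': 40

40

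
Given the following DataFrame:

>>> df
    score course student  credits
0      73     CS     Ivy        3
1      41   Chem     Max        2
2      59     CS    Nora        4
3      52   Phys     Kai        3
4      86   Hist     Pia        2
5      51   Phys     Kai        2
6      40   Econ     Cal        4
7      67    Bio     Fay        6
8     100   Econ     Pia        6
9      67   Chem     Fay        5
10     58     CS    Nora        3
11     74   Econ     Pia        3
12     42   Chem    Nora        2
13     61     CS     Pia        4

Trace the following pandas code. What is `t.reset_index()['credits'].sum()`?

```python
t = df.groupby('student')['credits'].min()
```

20

group by student, min of credits:
student
Cal     4
Fay     5
Ivy     3
Kai     2
Max     2
Nora    2
Pia     2
Name: credits, dtype: int64
reset_index():
  student  credits
0     Cal        4
1     Fay        5
2     Ivy        3
3     Kai        2
4     Max        2
5    Nora        2
6     Pia        2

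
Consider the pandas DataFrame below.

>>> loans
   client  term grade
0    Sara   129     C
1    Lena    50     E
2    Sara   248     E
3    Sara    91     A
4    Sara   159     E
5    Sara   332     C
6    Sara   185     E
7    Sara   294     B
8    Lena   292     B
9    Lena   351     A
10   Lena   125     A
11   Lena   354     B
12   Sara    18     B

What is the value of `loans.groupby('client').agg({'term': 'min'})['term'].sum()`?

68

group by client, min of term:
        term
client      
Lena      50
Sara      18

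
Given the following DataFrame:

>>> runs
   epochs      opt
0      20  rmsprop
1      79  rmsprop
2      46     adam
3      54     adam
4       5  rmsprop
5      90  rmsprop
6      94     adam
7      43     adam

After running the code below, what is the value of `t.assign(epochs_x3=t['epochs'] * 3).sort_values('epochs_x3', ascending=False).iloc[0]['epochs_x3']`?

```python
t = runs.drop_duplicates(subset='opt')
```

drop duplicate opt (keep=first):
   epochs      opt
0      20  rmsprop
2      46     adam
add column epochs_x3 = t['epochs'] * 3:
   epochs      opt  epochs_x3
0      20  rmsprop         60
2      46     adam        138
sort by epochs_x3 descending:
   epochs      opt  epochs_x3
2      46     adam        138
0      20  rmsprop         60
Taking the value at position 0, column 'epochs_x3' gives 138.

138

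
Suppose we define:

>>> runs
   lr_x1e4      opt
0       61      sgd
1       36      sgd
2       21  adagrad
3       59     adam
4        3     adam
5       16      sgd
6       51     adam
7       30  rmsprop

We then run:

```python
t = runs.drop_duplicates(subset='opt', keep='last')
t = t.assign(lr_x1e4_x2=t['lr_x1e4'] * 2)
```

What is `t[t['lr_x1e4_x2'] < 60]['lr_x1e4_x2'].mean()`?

37.0

drop duplicate opt (keep=last):
   lr_x1e4      opt
2       21  adagrad
5       16      sgd
6       51     adam
7       30  rmsprop
add column lr_x1e4_x2 = t['lr_x1e4'] * 2:
   lr_x1e4      opt  lr_x1e4_x2
2       21  adagrad          42
5       16      sgd          32
6       51     adam         102
7       30  rmsprop          60
filter rows where lr_x1e4_x2 < 60:
   lr_x1e4      opt  lr_x1e4_x2
2       21  adagrad          42
5       16      sgd          32
mean of column 'lr_x1e4_x2' → 37.0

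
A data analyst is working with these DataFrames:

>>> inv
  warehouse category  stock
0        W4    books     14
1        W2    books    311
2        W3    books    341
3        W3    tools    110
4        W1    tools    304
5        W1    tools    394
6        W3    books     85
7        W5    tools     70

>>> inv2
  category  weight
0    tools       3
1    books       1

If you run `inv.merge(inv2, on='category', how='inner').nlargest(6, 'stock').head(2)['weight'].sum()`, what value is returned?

4

merge on 'category' (how='inner') → 8 rows:
  warehouse category  stock  weight
0        W4    books     14       1
1        W2    books    311       1
2        W3    books    341       1
3        W3    tools    110       3
4        W1    tools    304       3
5        W1    tools    394       3
6        W3    books     85       1
7        W5    tools     70       3
take 6 rows with largest stock:
  warehouse category  stock  weight
5        W1    tools    394       3
2        W3    books    341       1
1        W2    books    311       1
4        W1    tools    304       3
3        W3    tools    110       3
6        W3    books     85       1
take first 2 rows:
  warehouse category  stock  weight
5        W1    tools    394       3
2        W3    books    341       1
So sum() = 4.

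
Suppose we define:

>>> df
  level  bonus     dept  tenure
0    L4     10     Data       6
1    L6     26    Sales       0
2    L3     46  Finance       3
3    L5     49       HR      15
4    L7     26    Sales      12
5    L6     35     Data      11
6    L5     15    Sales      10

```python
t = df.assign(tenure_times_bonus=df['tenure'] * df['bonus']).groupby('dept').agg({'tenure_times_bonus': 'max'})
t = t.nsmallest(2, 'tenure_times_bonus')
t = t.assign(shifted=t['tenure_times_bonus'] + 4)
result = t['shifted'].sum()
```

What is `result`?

458

add column tenure_times_bonus = df['tenure'] * df['bonus']:
  level  bonus     dept  tenure  tenure_times_bonus
0    L4     10     Data       6                  60
1    L6     26    Sales       0                   0
2    L3     46  Finance       3                 138
3    L5     49       HR      15                 735
4    L7     26    Sales      12                 312
5    L6     35     Data      11                 385
6    L5     15    Sales      10                 150
group by dept, max of tenure_times_bonus:
         tenure_times_bonus
dept                       
Data                    385
Finance                 138
HR                      735
Sales                   312
take 2 rows with smallest tenure_times_bonus:
         tenure_times_bonus
dept                       
Finance                 138
Sales                   312
add column shifted = t['tenure_times_bonus'] + 4:
         tenure_times_bonus  shifted
dept                                
Finance                 138      142
Sales                   312      316
Hence 458.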